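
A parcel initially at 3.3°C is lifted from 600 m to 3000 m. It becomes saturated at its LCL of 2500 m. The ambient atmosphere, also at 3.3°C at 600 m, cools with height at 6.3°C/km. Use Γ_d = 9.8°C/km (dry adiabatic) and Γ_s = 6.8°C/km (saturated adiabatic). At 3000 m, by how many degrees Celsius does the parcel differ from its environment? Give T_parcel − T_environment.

Parcel:
  Dry to 2500 m: -9.8 × 1.9 km = -18.62°C, so T = -15.32°C.
  Saturated to 3000 m: -6.8 × 0.5 km = -3.4°C, so T = -18.72°C.
Environment:
  Environment to 3000 m: -6.3 × 2.4 km = -15.12°C, so T = -11.82°C.
T_parcel − T_env = -18.72 − (-11.82) = -6.9°C

-6.9°C (parcel cooler than environment)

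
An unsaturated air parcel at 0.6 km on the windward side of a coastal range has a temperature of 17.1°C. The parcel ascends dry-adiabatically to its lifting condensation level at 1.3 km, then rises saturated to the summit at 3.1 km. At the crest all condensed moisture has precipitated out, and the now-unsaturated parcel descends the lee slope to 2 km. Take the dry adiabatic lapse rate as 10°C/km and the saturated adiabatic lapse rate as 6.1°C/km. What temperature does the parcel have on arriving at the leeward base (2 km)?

From 600 m to 1300 m (dry): cools by 10 × 0.7 = 7°C, giving 10.1°C.
From 1300 m to 3100 m (saturated): cools by 6.1 × 1.8 = 10.98°C, giving -0.88°C.
From 3100 m to 2000 m (dry descent): warms by 10 × 1.1 = 11°C, giving 10.12°C.

10.12°C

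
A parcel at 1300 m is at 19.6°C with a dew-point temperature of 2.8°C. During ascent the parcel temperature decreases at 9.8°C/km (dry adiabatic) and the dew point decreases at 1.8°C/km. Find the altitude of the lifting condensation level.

T and T_d converge at 9.8 − 1.8 = 8°C per km
Height above start = (19.6 − 2.8) / 8 = 2.1 km
LCL altitude = 1300 m + 2100 m = 3400 m

3400 m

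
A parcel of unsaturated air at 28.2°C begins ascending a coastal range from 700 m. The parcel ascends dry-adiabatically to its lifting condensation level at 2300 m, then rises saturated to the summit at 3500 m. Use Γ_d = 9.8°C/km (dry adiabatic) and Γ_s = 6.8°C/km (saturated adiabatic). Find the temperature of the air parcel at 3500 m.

4.36°C

700–2300 m, dry: Δz = 1.6 km ⇒ ΔT = -15.68°C; T = 12.52°C
2300–3500 m, saturated: Δz = 1.2 km ⇒ ΔT = -8.16°C; T = 4.36°C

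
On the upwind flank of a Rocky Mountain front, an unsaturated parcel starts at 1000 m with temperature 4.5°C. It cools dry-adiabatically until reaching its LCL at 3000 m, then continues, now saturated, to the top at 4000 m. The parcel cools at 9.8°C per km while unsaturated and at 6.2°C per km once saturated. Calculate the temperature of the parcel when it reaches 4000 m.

1000–3000 m, dry: Δz = 2 km ⇒ ΔT = -19.6°C; T = -15.1°C
3000–4000 m, saturated: Δz = 1 km ⇒ ΔT = -6.2°C; T = -21.3°C

-21.3°C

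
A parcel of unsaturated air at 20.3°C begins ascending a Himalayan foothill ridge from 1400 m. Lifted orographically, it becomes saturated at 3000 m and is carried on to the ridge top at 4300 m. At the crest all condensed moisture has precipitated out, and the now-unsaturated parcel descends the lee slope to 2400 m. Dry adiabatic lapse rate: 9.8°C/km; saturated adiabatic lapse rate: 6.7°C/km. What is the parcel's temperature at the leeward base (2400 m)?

From 1400 m to 3000 m (dry): cools by 9.8 × 1.6 = 15.68°C, giving 4.62°C.
From 3000 m to 4300 m (saturated): cools by 6.7 × 1.3 = 8.71°C, giving -4.09°C.
From 4300 m to 2400 m (dry descent): warms by 9.8 × 1.9 = 18.62°C, giving 14.53°C.

14.53°C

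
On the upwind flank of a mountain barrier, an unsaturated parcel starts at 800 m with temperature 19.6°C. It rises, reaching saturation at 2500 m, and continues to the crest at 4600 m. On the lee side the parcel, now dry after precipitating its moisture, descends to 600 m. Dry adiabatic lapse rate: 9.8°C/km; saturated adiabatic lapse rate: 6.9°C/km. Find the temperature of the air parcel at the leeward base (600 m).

From 800 m to 2500 m (dry): cools by 9.8 × 1.7 = 16.66°C, giving 2.94°C.
From 2500 m to 4600 m (saturated): cools by 6.9 × 2.1 = 14.49°C, giving -11.55°C.
From 4600 m to 600 m (dry descent): warms by 9.8 × 4 = 39.2°C, giving 27.65°C.

27.65°C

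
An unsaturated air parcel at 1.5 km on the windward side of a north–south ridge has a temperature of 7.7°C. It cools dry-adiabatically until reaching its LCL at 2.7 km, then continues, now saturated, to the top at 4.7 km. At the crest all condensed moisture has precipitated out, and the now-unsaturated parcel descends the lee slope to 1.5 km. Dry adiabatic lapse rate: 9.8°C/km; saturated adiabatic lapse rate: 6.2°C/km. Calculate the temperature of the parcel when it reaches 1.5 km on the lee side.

14.9°C

1500–2700 m, dry: Δz = 1.2 km ⇒ ΔT = -11.76°C; T = -4.06°C
2700–4700 m, saturated: Δz = 2 km ⇒ ΔT = -12.4°C; T = -16.46°C
4700–1500 m, dry descent: Δz = 3.2 km ⇒ ΔT = +31.36°C; T = 14.9°C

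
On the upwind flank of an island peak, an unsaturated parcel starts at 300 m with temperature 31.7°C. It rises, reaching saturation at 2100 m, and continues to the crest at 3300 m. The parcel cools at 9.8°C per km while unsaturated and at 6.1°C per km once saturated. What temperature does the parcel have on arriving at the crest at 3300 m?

6.74°C

Dry to 2100 m: -9.8 × 1.8 km = -17.64°C, so T = 14.06°C.
Saturated to 3300 m: -6.1 × 1.2 km = -7.32°C, so T = 6.74°C.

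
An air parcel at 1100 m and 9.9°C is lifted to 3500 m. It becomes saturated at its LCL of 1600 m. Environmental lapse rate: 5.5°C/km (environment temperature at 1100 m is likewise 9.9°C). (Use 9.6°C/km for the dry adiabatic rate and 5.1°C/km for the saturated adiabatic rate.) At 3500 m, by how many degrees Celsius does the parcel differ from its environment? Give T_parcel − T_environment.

-1.29°C (parcel cooler than environment)

Parcel:
  1100–1600 m, dry: Δz = 0.5 km ⇒ ΔT = -4.8°C; T = 5.1°C
  1600–3500 m, saturated: Δz = 1.9 km ⇒ ΔT = -9.69°C; T = -4.59°C
Environment:
  1100–3500 m, environment: Δz = 2.4 km ⇒ ΔT = -13.2°C; T = -3.3°C
T_parcel − T_env = -4.59 − (-3.3) = -1.29°C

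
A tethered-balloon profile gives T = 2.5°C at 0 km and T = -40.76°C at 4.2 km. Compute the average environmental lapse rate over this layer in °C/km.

Γ = −ΔT/Δz = (2.5 − (-40.76)) / (4200 − 0) m
  = 43.26°C / 4.2 km = 10.3°C/km

10.3°C/km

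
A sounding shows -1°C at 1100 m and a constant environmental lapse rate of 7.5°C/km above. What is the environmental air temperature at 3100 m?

-16°C

Environmental to 3100 m: -7.5 × 2 km = -15°C, so T = -16°C.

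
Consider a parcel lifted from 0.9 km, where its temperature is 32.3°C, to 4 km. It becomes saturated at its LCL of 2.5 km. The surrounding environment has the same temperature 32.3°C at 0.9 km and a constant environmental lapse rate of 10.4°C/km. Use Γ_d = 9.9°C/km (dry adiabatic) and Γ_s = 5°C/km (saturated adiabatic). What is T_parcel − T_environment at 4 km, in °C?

Parcel:
  900–2500 m, dry: Δz = 1.6 km ⇒ ΔT = -15.84°C; T = 16.46°C
  2500–4000 m, saturated: Δz = 1.5 km ⇒ ΔT = -7.5°C; T = 8.96°C
Environment:
  900–4000 m, environment: Δz = 3.1 km ⇒ ΔT = -32.24°C; T = 0.06°C
T_parcel − T_env = 8.96 − 0.06 = +8.9°C

+8.9°C (parcel warmer than environment)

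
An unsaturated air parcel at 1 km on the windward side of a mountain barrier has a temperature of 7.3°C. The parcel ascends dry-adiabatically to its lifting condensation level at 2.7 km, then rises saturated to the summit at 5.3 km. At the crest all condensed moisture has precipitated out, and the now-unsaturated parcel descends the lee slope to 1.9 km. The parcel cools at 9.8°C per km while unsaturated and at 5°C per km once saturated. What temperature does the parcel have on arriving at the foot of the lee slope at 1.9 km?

10.96°C

1000 → 2700 m (dry, 9.8°C/km): ΔT = -9.8 × 1.7 = -16.66°C → T = -9.36°C
2700 → 5300 m (saturated, 5°C/km): ΔT = -5 × 2.6 = -13°C → T = -22.36°C
5300 → 1900 m (dry descent, 9.8°C/km): ΔT = +9.8 × 3.4 = +33.32°C → T = 10.96°C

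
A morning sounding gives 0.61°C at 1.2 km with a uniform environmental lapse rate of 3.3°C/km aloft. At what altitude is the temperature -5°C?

2.9 km

Height above start = (0.61 − (-5)) / 3.3 = 1.7 km
Altitude = 1200 m + 1700 m = 2900 m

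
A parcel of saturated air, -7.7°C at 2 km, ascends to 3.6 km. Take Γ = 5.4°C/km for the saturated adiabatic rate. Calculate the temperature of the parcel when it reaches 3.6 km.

-16.34°C

2000–3600 m, saturated adiabatic: Δz = 1.6 km ⇒ ΔT = -8.64°C; T = -16.34°C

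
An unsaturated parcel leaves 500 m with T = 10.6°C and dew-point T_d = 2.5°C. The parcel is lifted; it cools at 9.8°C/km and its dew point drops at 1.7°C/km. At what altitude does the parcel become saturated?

1500 m

T and T_d converge at 9.8 − 1.7 = 8.1°C per km
Height above start = (10.6 − 2.5) / 8.1 = 1 km
LCL altitude = 500 m + 1000 m = 1500 m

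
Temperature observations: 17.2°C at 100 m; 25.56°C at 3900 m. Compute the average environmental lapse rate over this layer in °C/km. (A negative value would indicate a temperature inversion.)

Γ = −ΔT/Δz = (17.2 − 25.56) / (3900 − 100) m
  = -8.36°C / 3.8 km = -2.2°C/km

-2.2°C/km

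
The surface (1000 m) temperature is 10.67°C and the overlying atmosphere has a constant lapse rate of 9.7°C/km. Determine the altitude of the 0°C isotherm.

2100 m

Height above start = (10.67 − 0) / 9.7 = 1.1 km
Altitude = 1000 m + 1100 m = 2100 m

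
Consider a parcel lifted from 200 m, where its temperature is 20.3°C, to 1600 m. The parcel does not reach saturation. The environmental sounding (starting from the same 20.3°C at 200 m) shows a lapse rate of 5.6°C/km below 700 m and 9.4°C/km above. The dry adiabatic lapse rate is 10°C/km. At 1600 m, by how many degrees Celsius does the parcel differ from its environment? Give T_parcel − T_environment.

Parcel:
  200 → 1600 m (dry, 10°C/km): ΔT = -10 × 1.4 = -14°C → T = 6.3°C
Environment:
  200 → 700 m (environment, lower layer, 5.6°C/km): ΔT = -5.6 × 0.5 = -2.8°C → T = 17.5°C
  700 → 1600 m (environment, upper layer, 9.4°C/km): ΔT = -9.4 × 0.9 = -8.46°C → T = 9.04°C
T_parcel − T_env = 6.3 − 9.04 = -2.74°C

-2.74°C (parcel cooler than environment)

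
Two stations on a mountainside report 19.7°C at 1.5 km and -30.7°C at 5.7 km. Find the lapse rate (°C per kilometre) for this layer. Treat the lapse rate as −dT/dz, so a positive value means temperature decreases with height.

12°C/km

Γ = −ΔT/Δz = (19.7 − (-30.7)) / (5700 − 1500) m
  = 50.4°C / 4.2 km = 12°C/km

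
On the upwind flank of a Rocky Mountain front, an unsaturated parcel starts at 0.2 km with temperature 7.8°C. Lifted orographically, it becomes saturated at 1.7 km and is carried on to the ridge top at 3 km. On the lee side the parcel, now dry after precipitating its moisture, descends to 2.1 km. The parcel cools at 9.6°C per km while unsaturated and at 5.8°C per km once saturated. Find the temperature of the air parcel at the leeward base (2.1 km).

200–1700 m, dry: Δz = 1.5 km ⇒ ΔT = -14.4°C; T = -6.6°C
1700–3000 m, saturated: Δz = 1.3 km ⇒ ΔT = -7.54°C; T = -14.14°C
3000–2100 m, dry descent: Δz = 0.9 km ⇒ ΔT = +8.64°C; T = -5.5°C

-5.5°C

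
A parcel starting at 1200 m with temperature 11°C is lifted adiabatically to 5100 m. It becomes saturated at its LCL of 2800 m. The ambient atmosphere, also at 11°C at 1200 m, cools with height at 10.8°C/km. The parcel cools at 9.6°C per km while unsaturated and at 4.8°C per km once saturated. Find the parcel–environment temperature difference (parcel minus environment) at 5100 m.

Parcel:
  From 1200 m to 2800 m (dry): cools by 9.6 × 1.6 = 15.36°C, giving -4.36°C.
  From 2800 m to 5100 m (saturated): cools by 4.8 × 2.3 = 11.04°C, giving -15.4°C.
Environment:
  From 1200 m to 5100 m (environment): cools by 10.8 × 3.9 = 42.12°C, giving -31.12°C.
T_parcel − T_env = -15.4 − (-31.12) = +15.72°C

+15.72°C (parcel warmer than environment)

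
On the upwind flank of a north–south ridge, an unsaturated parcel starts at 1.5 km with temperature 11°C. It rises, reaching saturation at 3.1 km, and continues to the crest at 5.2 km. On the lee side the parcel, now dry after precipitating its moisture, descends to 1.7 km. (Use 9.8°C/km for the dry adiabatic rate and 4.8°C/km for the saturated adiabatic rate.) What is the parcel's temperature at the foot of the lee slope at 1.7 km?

Dry to 3100 m: -9.8 × 1.6 km = -15.68°C, so T = -4.68°C.
Saturated to 5200 m: -4.8 × 2.1 km = -10.08°C, so T = -14.76°C.
Dry descent to 1700 m: +9.8 × 3.5 km = +34.3°C, so T = 19.54°C.

19.54°C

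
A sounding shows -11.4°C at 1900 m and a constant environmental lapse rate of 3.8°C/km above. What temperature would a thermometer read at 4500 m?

-21.28°C

1900 → 4500 m (environmental, 3.8°C/km): ΔT = -3.8 × 2.6 = -9.88°C → T = -21.28°C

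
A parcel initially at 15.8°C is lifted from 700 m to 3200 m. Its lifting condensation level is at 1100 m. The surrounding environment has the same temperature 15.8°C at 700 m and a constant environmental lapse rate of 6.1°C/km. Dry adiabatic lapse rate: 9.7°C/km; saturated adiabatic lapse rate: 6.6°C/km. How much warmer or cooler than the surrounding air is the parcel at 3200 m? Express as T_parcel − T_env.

Parcel:
  Dry to 1100 m: -9.7 × 0.4 km = -3.88°C, so T = 11.92°C.
  Saturated to 3200 m: -6.6 × 2.1 km = -13.86°C, so T = -1.94°C.
Environment:
  Environment to 3200 m: -6.1 × 2.5 km = -15.25°C, so T = 0.55°C.
T_parcel − T_env = -1.94 − 0.55 = -2.49°C

-2.49°C (parcel cooler than environment)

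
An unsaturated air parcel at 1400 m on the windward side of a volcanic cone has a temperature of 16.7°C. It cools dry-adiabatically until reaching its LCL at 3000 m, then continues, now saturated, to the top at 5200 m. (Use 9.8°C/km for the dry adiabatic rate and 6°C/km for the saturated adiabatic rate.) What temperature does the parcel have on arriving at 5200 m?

-12.18°C

1400 → 3000 m (dry, 9.8°C/km): ΔT = -9.8 × 1.6 = -15.68°C → T = 1.02°C
3000 → 5200 m (saturated, 6°C/km): ΔT = -6 × 2.2 = -13.2°C → T = -12.18°C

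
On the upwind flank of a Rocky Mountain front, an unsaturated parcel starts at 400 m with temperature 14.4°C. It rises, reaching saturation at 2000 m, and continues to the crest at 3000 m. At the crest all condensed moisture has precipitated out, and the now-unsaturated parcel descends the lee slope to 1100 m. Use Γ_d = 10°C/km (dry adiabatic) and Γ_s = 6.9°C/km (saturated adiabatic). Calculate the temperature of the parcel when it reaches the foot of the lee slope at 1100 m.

Dry to 2000 m: -10 × 1.6 km = -16°C, so T = -1.6°C.
Saturated to 3000 m: -6.9 × 1 km = -6.9°C, so T = -8.5°C.
Dry descent to 1100 m: +10 × 1.9 km = +19°C, so T = 10.5°C.

10.5°C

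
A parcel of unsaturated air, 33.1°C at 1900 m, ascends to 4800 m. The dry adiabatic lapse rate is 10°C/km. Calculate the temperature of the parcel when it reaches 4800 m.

4.1°C

Dry adiabatic to 4800 m: -10 × 2.9 km = -29°C, so T = 4.1°C.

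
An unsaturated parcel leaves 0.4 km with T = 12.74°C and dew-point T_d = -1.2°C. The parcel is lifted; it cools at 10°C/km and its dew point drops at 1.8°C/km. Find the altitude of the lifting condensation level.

2.1 km

T and T_d converge at 10 − 1.8 = 8.2°C per km
Height above start = (12.74 − (-1.2)) / 8.2 = 1.7 km
LCL altitude = 400 m + 1700 m = 2100 m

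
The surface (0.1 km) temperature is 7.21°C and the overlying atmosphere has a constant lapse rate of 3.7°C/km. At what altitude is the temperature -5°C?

Height above start = (7.21 − (-5)) / 3.7 = 3.3 km
Altitude = 100 m + 3300 m = 3400 m

3.4 km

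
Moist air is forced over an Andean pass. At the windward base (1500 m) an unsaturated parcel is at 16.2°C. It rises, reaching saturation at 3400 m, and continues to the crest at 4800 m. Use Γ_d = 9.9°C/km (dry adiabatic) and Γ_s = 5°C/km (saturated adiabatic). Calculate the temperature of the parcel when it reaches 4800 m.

-9.61°C

Dry to 3400 m: -9.9 × 1.9 km = -18.81°C, so T = -2.61°C.
Saturated to 4800 m: -5 × 1.4 km = -7°C, so T = -9.61°C.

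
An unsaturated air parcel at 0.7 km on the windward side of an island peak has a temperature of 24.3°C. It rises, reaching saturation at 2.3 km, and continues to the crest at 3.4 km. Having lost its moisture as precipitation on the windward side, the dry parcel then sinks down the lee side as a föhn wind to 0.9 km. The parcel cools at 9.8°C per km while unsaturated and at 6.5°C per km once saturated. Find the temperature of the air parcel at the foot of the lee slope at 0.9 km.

Dry to 2300 m: -9.8 × 1.6 km = -15.68°C, so T = 8.62°C.
Saturated to 3400 m: -6.5 × 1.1 km = -7.15°C, so T = 1.47°C.
Dry descent to 900 m: +9.8 × 2.5 km = +24.5°C, so T = 25.97°C.

25.97°C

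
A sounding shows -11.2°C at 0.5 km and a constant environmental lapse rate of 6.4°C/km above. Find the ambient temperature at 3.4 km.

-29.76°C

500 → 3400 m (environmental, 6.4°C/km): ΔT = -6.4 × 2.9 = -18.56°C → T = -29.76°C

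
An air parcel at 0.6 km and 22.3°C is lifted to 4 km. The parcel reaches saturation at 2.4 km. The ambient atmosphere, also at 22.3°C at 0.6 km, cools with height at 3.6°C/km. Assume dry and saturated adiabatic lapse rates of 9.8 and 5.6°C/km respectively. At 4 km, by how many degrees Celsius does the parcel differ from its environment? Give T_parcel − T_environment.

Parcel:
  600 → 2400 m (dry, 9.8°C/km): ΔT = -9.8 × 1.8 = -17.64°C → T = 4.66°C
  2400 → 4000 m (saturated, 5.6°C/km): ΔT = -5.6 × 1.6 = -8.96°C → T = -4.3°C
Environment:
  600 → 4000 m (environment, 3.6°C/km): ΔT = -3.6 × 3.4 = -12.24°C → T = 10.06°C
T_parcel − T_env = -4.3 − 10.06 = -14.36°C

-14.36°C (parcel cooler than environment)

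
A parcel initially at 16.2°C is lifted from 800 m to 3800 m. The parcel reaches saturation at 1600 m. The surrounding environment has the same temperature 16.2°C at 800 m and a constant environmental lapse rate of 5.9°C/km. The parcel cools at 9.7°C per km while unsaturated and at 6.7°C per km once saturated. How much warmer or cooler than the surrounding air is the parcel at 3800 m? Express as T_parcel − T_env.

Parcel:
  800–1600 m, dry: Δz = 0.8 km ⇒ ΔT = -7.76°C; T = 8.44°C
  1600–3800 m, saturated: Δz = 2.2 km ⇒ ΔT = -14.74°C; T = -6.3°C
Environment:
  800–3800 m, environment: Δz = 3 km ⇒ ΔT = -17.7°C; T = -1.5°C
T_parcel − T_env = -6.3 − (-1.5) = -4.8°C

-4.8°C (parcel cooler than environment)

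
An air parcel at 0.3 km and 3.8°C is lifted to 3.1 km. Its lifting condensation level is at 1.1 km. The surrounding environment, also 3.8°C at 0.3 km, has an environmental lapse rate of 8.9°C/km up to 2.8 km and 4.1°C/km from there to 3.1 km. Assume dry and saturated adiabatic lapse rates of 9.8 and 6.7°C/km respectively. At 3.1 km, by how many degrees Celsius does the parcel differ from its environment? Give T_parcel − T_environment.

Parcel:
  300 → 1100 m (dry, 9.8°C/km): ΔT = -9.8 × 0.8 = -7.84°C → T = -4.04°C
  1100 → 3100 m (saturated, 6.7°C/km): ΔT = -6.7 × 2 = -13.4°C → T = -17.44°C
Environment:
  300 → 2800 m (environment, lower layer, 8.9°C/km): ΔT = -8.9 × 2.5 = -22.25°C → T = -18.45°C
  2800 → 3100 m (environment, upper layer, 4.1°C/km): ΔT = -4.1 × 0.3 = -1.23°C → T = -19.68°C
T_parcel − T_env = -17.44 − (-19.68) = +2.24°C

+2.24°C (parcel warmer than environment)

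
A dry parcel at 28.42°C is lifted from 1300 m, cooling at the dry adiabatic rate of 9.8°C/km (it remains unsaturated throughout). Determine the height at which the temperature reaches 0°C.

4200 m

Height above start = (28.42 − 0) / 9.8 = 2.9 km
Altitude = 1300 m + 2900 m = 4200 m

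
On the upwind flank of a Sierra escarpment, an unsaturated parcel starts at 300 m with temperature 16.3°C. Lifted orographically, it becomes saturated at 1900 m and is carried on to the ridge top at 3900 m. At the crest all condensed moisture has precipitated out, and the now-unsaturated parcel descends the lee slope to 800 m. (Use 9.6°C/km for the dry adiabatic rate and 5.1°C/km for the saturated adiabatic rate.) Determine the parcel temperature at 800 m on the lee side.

20.5°C

From 300 m to 1900 m (dry): cools by 9.6 × 1.6 = 15.36°C, giving 0.94°C.
From 1900 m to 3900 m (saturated): cools by 5.1 × 2 = 10.2°C, giving -9.26°C.
From 3900 m to 800 m (dry descent): warms by 9.6 × 3.1 = 29.76°C, giving 20.5°C.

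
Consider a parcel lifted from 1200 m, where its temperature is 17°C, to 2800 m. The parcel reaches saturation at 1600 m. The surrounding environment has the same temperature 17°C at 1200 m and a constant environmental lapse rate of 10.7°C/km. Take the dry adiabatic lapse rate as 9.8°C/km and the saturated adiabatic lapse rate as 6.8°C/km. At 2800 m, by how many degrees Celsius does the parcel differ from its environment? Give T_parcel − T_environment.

+5.04°C (parcel warmer than environment)

Parcel:
  1200–1600 m, dry: Δz = 0.4 km ⇒ ΔT = -3.92°C; T = 13.08°C
  1600–2800 m, saturated: Δz = 1.2 km ⇒ ΔT = -8.16°C; T = 4.92°C
Environment:
  1200–2800 m, environment: Δz = 1.6 km ⇒ ΔT = -17.12°C; T = -0.12°C
T_parcel − T_env = 4.92 − (-0.12) = +5.04°C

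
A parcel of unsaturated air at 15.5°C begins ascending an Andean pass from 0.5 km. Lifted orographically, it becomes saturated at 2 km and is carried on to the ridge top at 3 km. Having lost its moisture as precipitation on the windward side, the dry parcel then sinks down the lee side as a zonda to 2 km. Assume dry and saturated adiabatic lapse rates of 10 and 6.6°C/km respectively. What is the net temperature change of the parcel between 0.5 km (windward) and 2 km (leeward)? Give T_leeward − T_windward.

Dry to 2000 m: -10 × 1.5 km = -15°C, so T = 0.5°C.
Saturated to 3000 m: -6.6 × 1 km = -6.6°C, so T = -6.1°C.
Dry descent to 2000 m: +10 × 1 km = +10°C, so T = 3.9°C.
Net change vs windward start: 3.9 − 15.5 = -11.6°C

-11.6°C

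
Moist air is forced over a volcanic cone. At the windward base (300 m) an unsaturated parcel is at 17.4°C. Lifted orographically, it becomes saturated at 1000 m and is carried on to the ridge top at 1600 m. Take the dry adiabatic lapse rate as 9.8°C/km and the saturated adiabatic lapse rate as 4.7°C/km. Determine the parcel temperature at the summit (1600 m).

7.72°C

Dry to 1000 m: -9.8 × 0.7 km = -6.86°C, so T = 10.54°C.
Saturated to 1600 m: -4.7 × 0.6 km = -2.82°C, so T = 7.72°C.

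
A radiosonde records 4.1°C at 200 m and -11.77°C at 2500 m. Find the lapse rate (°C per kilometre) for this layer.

Γ = −ΔT/Δz = (4.1 − (-11.77)) / (2500 − 200) m
  = 15.87°C / 2.3 km = 6.9°C/km

6.9°C/km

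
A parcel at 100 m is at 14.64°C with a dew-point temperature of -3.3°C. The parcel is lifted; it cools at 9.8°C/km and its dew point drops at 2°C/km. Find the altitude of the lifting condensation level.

T and T_d converge at 9.8 − 2 = 7.8°C per km
Height above start = (14.64 − (-3.3)) / 7.8 = 2.3 km
LCL altitude = 100 m + 2300 m = 2400 m

2400 m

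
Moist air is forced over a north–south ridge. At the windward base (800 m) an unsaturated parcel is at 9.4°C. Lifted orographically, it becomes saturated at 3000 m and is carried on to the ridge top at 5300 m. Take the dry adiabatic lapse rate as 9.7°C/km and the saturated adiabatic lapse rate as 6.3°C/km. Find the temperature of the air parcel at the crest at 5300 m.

Dry to 3000 m: -9.7 × 2.2 km = -21.34°C, so T = -11.94°C.
Saturated to 5300 m: -6.3 × 2.3 km = -14.49°C, so T = -26.43°C.

-26.43°C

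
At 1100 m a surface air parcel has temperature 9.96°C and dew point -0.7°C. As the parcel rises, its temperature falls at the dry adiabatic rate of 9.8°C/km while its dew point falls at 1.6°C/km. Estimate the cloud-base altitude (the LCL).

2400 m

T and T_d converge at 9.8 − 1.6 = 8.2°C per km
Height above start = (9.96 − (-0.7)) / 8.2 = 1.3 km
LCL altitude = 1100 m + 1300 m = 2400 m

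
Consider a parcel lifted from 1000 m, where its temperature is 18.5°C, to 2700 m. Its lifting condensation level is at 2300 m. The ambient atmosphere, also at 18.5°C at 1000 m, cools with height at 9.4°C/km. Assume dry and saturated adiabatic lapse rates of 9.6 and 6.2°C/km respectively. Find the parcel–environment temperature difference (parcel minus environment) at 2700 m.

+1.02°C (parcel warmer than environment)

Parcel:
  1000 → 2300 m (dry, 9.6°C/km): ΔT = -9.6 × 1.3 = -12.48°C → T = 6.02°C
  2300 → 2700 m (saturated, 6.2°C/km): ΔT = -6.2 × 0.4 = -2.48°C → T = 3.54°C
Environment:
  1000 → 2700 m (environment, 9.4°C/km): ΔT = -9.4 × 1.7 = -15.98°C → T = 2.52°C
T_parcel − T_env = 3.54 − 2.52 = +1.02°C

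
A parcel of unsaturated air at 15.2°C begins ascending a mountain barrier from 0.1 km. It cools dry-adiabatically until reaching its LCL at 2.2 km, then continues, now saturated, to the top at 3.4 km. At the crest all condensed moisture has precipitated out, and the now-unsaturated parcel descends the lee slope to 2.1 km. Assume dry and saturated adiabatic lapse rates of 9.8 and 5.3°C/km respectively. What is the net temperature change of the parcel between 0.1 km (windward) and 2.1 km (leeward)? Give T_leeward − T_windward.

From 100 m to 2200 m (dry): cools by 9.8 × 2.1 = 20.58°C, giving -5.38°C.
From 2200 m to 3400 m (saturated): cools by 5.3 × 1.2 = 6.36°C, giving -11.74°C.
From 3400 m to 2100 m (dry descent): warms by 9.8 × 1.3 = 12.74°C, giving 1°C.
Net change vs windward start: 1 − 15.2 = -14.2°C

-14.2°C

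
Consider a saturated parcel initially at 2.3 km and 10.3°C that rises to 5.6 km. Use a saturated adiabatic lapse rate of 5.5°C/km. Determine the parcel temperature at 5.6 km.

-7.85°C

2300–5600 m, saturated adiabatic: Δz = 3.3 km ⇒ ΔT = -18.15°C; T = -7.85°C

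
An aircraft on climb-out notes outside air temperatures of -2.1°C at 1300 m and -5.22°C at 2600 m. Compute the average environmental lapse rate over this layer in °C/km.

2.4°C/km

Γ = −ΔT/Δz = (-2.1 − (-5.22)) / (2600 − 1300) m
  = 3.12°C / 1.3 km = 2.4°C/km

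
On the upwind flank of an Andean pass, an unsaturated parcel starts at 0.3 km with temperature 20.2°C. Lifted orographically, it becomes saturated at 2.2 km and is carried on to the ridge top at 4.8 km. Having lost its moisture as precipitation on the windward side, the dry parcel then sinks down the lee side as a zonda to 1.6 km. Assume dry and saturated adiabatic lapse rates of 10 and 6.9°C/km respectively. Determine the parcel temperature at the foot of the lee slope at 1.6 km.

15.26°C

From 300 m to 2200 m (dry): cools by 10 × 1.9 = 19°C, giving 1.2°C.
From 2200 m to 4800 m (saturated): cools by 6.9 × 2.6 = 17.94°C, giving -16.74°C.
From 4800 m to 1600 m (dry descent): warms by 10 × 3.2 = 32°C, giving 15.26°C.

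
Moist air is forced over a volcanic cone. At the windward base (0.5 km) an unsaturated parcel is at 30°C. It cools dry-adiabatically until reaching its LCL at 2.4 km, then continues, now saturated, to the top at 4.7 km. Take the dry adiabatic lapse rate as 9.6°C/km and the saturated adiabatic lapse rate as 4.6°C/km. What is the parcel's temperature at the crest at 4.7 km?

500 → 2400 m (dry, 9.6°C/km): ΔT = -9.6 × 1.9 = -18.24°C → T = 11.76°C
2400 → 4700 m (saturated, 4.6°C/km): ΔT = -4.6 × 2.3 = -10.58°C → T = 1.18°C

1.18°C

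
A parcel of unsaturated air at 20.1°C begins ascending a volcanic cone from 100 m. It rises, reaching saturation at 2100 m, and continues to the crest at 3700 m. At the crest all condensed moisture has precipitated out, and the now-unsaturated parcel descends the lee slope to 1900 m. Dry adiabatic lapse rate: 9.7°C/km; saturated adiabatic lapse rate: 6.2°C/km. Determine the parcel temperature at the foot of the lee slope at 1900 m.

8.24°C

From 100 m to 2100 m (dry): cools by 9.7 × 2 = 19.4°C, giving 0.7°C.
From 2100 m to 3700 m (saturated): cools by 6.2 × 1.6 = 9.92°C, giving -9.22°C.
From 3700 m to 1900 m (dry descent): warms by 9.7 × 1.8 = 17.46°C, giving 8.24°C.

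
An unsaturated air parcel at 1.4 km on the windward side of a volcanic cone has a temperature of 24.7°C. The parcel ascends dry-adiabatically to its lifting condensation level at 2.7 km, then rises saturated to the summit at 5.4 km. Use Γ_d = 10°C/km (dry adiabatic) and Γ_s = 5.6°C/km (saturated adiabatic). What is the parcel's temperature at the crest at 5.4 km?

-3.42°C

1400–2700 m, dry: Δz = 1.3 km ⇒ ΔT = -13°C; T = 11.7°C
2700–5400 m, saturated: Δz = 2.7 km ⇒ ΔT = -15.12°C; T = -3.42°C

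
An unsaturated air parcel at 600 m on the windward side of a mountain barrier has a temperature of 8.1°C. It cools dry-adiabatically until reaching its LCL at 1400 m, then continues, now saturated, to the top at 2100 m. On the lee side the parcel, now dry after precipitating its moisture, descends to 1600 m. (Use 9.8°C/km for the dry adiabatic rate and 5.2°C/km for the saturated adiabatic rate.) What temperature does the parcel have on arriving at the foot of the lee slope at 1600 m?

1.52°C

600 → 1400 m (dry, 9.8°C/km): ΔT = -9.8 × 0.8 = -7.84°C → T = 0.26°C
1400 → 2100 m (saturated, 5.2°C/km): ΔT = -5.2 × 0.7 = -3.64°C → T = -3.38°C
2100 → 1600 m (dry descent, 9.8°C/km): ΔT = +9.8 × 0.5 = +4.9°C → T = 1.52°C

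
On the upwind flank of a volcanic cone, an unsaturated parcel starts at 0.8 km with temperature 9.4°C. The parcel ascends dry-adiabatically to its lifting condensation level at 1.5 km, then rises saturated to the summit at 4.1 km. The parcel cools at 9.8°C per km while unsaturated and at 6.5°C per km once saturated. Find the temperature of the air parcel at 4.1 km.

From 800 m to 1500 m (dry): cools by 9.8 × 0.7 = 6.86°C, giving 2.54°C.
From 1500 m to 4100 m (saturated): cools by 6.5 × 2.6 = 16.9°C, giving -14.36°C.

-14.36°C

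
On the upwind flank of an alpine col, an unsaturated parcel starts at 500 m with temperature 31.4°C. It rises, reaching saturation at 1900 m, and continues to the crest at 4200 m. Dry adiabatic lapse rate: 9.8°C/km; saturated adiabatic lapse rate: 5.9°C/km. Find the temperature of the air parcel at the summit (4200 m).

4.11°C

500–1900 m, dry: Δz = 1.4 km ⇒ ΔT = -13.72°C; T = 17.68°C
1900–4200 m, saturated: Δz = 2.3 km ⇒ ΔT = -13.57°C; T = 4.11°C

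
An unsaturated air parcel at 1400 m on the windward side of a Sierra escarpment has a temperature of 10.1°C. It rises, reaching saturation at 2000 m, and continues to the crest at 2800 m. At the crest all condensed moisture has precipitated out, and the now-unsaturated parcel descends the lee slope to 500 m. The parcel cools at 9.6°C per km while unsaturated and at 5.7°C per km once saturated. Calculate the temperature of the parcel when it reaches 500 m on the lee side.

21.86°C

1400–2000 m, dry: Δz = 0.6 km ⇒ ΔT = -5.76°C; T = 4.34°C
2000–2800 m, saturated: Δz = 0.8 km ⇒ ΔT = -4.56°C; T = -0.22°C
2800–500 m, dry descent: Δz = 2.3 km ⇒ ΔT = +22.08°C; T = 21.86°C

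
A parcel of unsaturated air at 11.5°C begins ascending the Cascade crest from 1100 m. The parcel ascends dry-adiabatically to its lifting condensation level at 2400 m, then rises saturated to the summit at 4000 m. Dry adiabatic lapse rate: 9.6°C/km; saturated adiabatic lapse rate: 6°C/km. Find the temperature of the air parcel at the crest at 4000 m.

1100–2400 m, dry: Δz = 1.3 km ⇒ ΔT = -12.48°C; T = -0.98°C
2400–4000 m, saturated: Δz = 1.6 km ⇒ ΔT = -9.6°C; T = -10.58°C

-10.58°C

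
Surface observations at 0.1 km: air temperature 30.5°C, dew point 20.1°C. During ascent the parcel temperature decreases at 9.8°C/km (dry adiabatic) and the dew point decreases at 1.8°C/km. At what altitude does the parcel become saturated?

1.4 km

T and T_d converge at 9.8 − 1.8 = 8°C per km
Height above start = (30.5 − 20.1) / 8 = 1.3 km
LCL altitude = 100 m + 1300 m = 1400 m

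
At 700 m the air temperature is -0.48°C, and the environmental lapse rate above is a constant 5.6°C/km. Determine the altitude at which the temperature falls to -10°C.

Height above start = (-0.48 − (-10)) / 5.6 = 1.7 km
Altitude = 700 m + 1700 m = 2400 m

2400 m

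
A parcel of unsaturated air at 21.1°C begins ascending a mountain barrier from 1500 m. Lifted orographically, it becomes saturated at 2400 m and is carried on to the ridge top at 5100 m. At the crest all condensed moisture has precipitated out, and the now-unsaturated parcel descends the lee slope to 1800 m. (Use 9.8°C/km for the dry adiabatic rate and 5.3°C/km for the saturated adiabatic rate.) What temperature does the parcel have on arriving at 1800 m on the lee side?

30.31°C

From 1500 m to 2400 m (dry): cools by 9.8 × 0.9 = 8.82°C, giving 12.28°C.
From 2400 m to 5100 m (saturated): cools by 5.3 × 2.7 = 14.31°C, giving -2.03°C.
From 5100 m to 1800 m (dry descent): warms by 9.8 × 3.3 = 32.34°C, giving 30.31°C.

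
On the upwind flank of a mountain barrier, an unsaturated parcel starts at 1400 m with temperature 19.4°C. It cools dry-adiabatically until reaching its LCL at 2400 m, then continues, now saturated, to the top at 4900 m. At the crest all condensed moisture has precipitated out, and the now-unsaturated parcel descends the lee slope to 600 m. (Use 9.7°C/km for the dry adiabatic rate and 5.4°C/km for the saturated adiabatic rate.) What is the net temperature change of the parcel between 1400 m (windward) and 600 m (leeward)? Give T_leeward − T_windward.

1400–2400 m, dry: Δz = 1 km ⇒ ΔT = -9.7°C; T = 9.7°C
2400–4900 m, saturated: Δz = 2.5 km ⇒ ΔT = -13.5°C; T = -3.8°C
4900–600 m, dry descent: Δz = 4.3 km ⇒ ΔT = +41.71°C; T = 37.91°C
Net change vs windward start: 37.91 − 19.4 = +18.51°C

+18.51°C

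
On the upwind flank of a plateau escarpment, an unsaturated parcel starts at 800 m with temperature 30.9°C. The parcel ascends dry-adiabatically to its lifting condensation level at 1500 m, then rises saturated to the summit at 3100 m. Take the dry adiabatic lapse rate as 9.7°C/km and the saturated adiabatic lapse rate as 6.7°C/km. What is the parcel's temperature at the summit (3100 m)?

13.39°C

800 → 1500 m (dry, 9.7°C/km): ΔT = -9.7 × 0.7 = -6.79°C → T = 24.11°C
1500 → 3100 m (saturated, 6.7°C/km): ΔT = -6.7 × 1.6 = -10.72°C → T = 13.39°C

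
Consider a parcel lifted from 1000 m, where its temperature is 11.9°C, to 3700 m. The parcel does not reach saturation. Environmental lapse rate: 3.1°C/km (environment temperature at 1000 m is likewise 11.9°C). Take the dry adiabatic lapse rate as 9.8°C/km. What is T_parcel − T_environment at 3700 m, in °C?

Parcel:
  1000–3700 m, dry: Δz = 2.7 km ⇒ ΔT = -26.46°C; T = -14.56°C
Environment:
  1000–3700 m, environment: Δz = 2.7 km ⇒ ΔT = -8.37°C; T = 3.53°C
T_parcel − T_env = -14.56 − 3.53 = -18.09°C

-18.09°C (parcel cooler than environment)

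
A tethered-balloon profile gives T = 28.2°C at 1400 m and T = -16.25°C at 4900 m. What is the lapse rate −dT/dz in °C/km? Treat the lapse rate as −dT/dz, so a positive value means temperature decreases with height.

12.7°C/km

Γ = −ΔT/Δz = (28.2 − (-16.25)) / (4900 − 1400) m
  = 44.45°C / 3.5 km = 12.7°C/km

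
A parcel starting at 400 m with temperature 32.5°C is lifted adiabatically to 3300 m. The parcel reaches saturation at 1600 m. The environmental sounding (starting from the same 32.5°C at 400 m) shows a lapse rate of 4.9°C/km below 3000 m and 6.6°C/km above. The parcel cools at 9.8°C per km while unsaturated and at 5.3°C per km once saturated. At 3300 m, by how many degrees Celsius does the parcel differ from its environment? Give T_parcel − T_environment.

Parcel:
  400–1600 m, dry: Δz = 1.2 km ⇒ ΔT = -11.76°C; T = 20.74°C
  1600–3300 m, saturated: Δz = 1.7 km ⇒ ΔT = -9.01°C; T = 11.73°C
Environment:
  400–3000 m, environment, lower layer: Δz = 2.6 km ⇒ ΔT = -12.74°C; T = 19.76°C
  3000–3300 m, environment, upper layer: Δz = 0.3 km ⇒ ΔT = -1.98°C; T = 17.78°C
T_parcel − T_env = 11.73 − 17.78 = -6.05°C

-6.05°C (parcel cooler than environment)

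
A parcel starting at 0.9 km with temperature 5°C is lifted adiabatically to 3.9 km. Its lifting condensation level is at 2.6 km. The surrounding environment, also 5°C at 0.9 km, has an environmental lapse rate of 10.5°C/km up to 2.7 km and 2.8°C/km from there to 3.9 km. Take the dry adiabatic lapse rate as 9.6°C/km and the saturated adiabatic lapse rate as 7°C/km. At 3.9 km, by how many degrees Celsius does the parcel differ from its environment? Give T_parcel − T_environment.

-3.16°C (parcel cooler than environment)

Parcel:
  900–2600 m, dry: Δz = 1.7 km ⇒ ΔT = -16.32°C; T = -11.32°C
  2600–3900 m, saturated: Δz = 1.3 km ⇒ ΔT = -9.1°C; T = -20.42°C
Environment:
  900–2700 m, environment, lower layer: Δz = 1.8 km ⇒ ΔT = -18.9°C; T = -13.9°C
  2700–3900 m, environment, upper layer: Δz = 1.2 km ⇒ ΔT = -3.36°C; T = -17.26°C
T_parcel − T_env = -20.42 − (-17.26) = -3.16°C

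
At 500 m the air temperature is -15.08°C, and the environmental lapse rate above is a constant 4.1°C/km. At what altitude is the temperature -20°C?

Height above start = (-15.08 − (-20)) / 4.1 = 1.2 km
Altitude = 500 m + 1200 m = 1700 m

1700 m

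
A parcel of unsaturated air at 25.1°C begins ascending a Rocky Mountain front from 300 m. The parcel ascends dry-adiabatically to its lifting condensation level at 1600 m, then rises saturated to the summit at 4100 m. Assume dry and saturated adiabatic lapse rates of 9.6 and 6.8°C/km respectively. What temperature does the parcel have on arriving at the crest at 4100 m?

-4.38°C

Dry to 1600 m: -9.6 × 1.3 km = -12.48°C, so T = 12.62°C.
Saturated to 4100 m: -6.8 × 2.5 km = -17°C, so T = -4.38°C.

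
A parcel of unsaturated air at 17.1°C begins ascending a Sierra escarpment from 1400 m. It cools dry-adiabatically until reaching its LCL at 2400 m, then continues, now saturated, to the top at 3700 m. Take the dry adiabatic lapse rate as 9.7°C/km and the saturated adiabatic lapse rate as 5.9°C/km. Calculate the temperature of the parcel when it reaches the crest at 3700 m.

-0.27°C

1400–2400 m, dry: Δz = 1 km ⇒ ΔT = -9.7°C; T = 7.4°C
2400–3700 m, saturated: Δz = 1.3 km ⇒ ΔT = -7.67°C; T = -0.27°C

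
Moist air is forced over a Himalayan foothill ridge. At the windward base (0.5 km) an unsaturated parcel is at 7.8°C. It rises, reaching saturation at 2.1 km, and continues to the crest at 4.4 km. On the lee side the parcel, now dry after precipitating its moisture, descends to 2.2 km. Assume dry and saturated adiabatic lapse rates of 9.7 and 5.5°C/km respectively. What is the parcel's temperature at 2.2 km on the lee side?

Dry to 2100 m: -9.7 × 1.6 km = -15.52°C, so T = -7.72°C.
Saturated to 4400 m: -5.5 × 2.3 km = -12.65°C, so T = -20.37°C.
Dry descent to 2200 m: +9.7 × 2.2 km = +21.34°C, so T = 0.97°C.

0.97°C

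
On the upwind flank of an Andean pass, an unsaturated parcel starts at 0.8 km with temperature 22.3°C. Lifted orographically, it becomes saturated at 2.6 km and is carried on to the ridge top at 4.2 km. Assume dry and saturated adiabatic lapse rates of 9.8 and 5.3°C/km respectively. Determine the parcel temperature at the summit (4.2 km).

-3.82°C

Dry to 2600 m: -9.8 × 1.8 km = -17.64°C, so T = 4.66°C.
Saturated to 4200 m: -5.3 × 1.6 km = -8.48°C, so T = -3.82°C.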